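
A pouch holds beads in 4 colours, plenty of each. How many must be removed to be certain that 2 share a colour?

You could draw 1 of every colour without reaching 2 of any — 4 in all.
One more forces 2 of some colour, so 4 + 1 = 5.

5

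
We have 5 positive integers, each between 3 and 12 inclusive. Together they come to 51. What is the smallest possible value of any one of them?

To make one integer as small as possible, make the other 4 as large as possible.
The other 4 contribute at most 4 × 12 = 48, leaving at least 51 − 48 = 3.
Since 3 ≥ 3, this is achievable: one at 3 and 4 at 12.

3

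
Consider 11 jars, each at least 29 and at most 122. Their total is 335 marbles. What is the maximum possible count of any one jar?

To make one jar as large as possible, make the other 10 as small as possible.
The other 10 contribute at least 10 × 29 = 290, leaving at most 335 − 290 = 45.
Since 45 ≤ 122, this is achievable: one at 45 and 10 at 29.

45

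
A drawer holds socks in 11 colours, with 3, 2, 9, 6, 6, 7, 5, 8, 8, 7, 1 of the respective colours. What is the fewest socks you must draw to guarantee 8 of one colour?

59

In the worst case you take as many as possible of each colour without reaching 8: 3 + 2 + 7 + 6 + 6 + 7 + 5 + 7 + 7 + 7 + 1 = 58.
The next one must give 8 of some colour, so 58 + 1 = 59.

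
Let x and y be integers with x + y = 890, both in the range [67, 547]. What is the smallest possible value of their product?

187621

Since x + y is fixed, pushing one of them to its bound minimizes the product.
At the endpoint x = 343, y = 890 − 343 = 547, so xy = 343 × 547 = 187621.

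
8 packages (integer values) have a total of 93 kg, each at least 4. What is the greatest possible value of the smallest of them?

11

If every one of the 8 were at least 12, the total would be at least 8 × 12 = 96 > 93.
Achievable: 3 of them at 11 and 5 at 12 total 93.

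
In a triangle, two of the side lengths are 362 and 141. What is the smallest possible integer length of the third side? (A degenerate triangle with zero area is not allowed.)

The third side must exceed |362 − 141| = 221.
The smallest integer above 221 is 222.

222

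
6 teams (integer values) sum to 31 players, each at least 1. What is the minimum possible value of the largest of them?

If every one of the 6 were at most 5, the total would be at most 6 × 5 = 30 < 31.
Equality holds with 1 value of 6 and 5 values of 5.

6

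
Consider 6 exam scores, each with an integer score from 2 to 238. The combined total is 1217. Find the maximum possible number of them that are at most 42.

Each value at 42 or below falls at least 238 − 42 = 196 short of the ceiling 238.
The ceiling total is 6 × 238 = 1428, and we need 1217, so at most ⌊(1428 − 1217)/196⌋ = 1 can be that low.
k = 1 is achieved by 1 value at 42 and 5 at 238, total 1232; lower one of the 238's by 15 (still > 42) to reach 1217.

1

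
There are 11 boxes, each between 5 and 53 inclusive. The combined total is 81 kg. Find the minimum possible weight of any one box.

Minimizing one value means maximizing the remaining 10.
The other 10 can take up 10 × 53 = 530 ≥ 81 − 5, so one box can sit at its floor of 5.
Achievable: one at 5 and the other 10 totalling 76, which fits since 10 × 5 ≤ 76 ≤ 10 × 53.

5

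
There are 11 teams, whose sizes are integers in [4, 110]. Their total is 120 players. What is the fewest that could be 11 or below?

2

If only k of them are at most 11, the other 11 − k are at least 12, so the total is at least (11 − k)·12 + k·4.
This is ≤ 120, so (11 − k)·12 + 4k ≤ 120, which gives k ≥ 2.
Exactly 2 works: 2 values at 4 and 9 at 12 total 116; raise one of the low values by 4 (still ≤ 11) to hit 120.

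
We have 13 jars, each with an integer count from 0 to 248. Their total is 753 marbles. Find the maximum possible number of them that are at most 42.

Each value at 42 or below falls at least 248 − 42 = 206 short of the ceiling 248.
The ceiling total is 13 × 248 = 3224, and we need 753, so at most ⌊(3224 − 753)/206⌋ = 11 can be that low.
k = 11 is achieved by 11 values at 42 and 2 at 248, total 958; lower one of the 248's by 205 (still > 42) to reach 753.

11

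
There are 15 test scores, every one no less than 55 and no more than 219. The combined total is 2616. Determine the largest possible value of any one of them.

219

To make one score as large as possible, make the other 14 as small as possible.
The other 14 contribute at least 14 × 55 = 770, leaving at most 2616 − 770 = 1846.
But each score is capped at 219, so the maximum is 219.
Achievable: one at 219 and the other 14 totalling 2397, which fits since 14 × 55 ≤ 2397 ≤ 14 × 219.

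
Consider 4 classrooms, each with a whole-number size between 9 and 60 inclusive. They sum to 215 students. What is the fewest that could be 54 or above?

If only k of them are at least 54, the other 4 − k are at most 53, so the total is at most k·60 + (4 − k)·53.
This must reach 215, so k·60 + (4 − k)·53 ≥ 215, giving k ≥ 1.
Exactly 1 works: 1 value at 60 and 3 at 53 total 219; lower one of the high values by 4 (still ≥ 54) to hit 215.

1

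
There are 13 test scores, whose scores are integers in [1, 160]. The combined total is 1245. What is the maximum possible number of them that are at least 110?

11

With k values at 110 or above and the rest at least 1, the sum is at least 13 + 109k.
Since the sum is 1245, we need 109k ≤ 1232, i.e. k ≤ 11.
k = 11 is achieved by 11 values at 110 and 2 at 1, total 1212; add 33 to one value (staying below 110) to reach 1245.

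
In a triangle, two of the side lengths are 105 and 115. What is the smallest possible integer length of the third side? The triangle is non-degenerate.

11

The third side must exceed |105 − 115| = 10.
The smallest integer above 10 is 11.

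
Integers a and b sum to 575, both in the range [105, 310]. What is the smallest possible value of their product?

82150

ab = a(575 − a) is concave in a, so over [265, 310] it is minimized at an endpoint.
The extreme feasible split is a = 265, b = 310, giving ab = 82150.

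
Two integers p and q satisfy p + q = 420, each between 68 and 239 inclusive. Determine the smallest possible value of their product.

43259

Since p + q is fixed, pushing one of them to its bound minimizes the product.
The extreme feasible split is p = 181, q = 239, giving pq = 43259.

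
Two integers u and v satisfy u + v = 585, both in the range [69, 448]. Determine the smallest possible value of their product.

61376

For a fixed sum, uv is smallest when u and v are as far apart as possible.
At the endpoint u = 137, v = 585 − 137 = 448, so uv = 137 × 448 = 61376.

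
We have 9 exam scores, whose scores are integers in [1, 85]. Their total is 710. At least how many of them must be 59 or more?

Each value short of 59 is at most 58, costing at least 85 − 58 = 27 against the maximum total of 765.
We can afford to lose at most 765 − 710 = 55, so at most ⌊55/27⌋ = 2 fall short, and at least 7 are ≥ 59.
Exactly 7 works: 7 values at 85 and 2 at 58 total 711; lower one of the high values by 1 (still ≥ 59) to hit 710.

7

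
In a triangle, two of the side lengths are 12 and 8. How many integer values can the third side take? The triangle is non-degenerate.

The triangle inequality gives |12 − 8| < c < 12 + 8, i.e. 4 < c < 20.
So c can be any integer from 5 to 19: 15 values.

15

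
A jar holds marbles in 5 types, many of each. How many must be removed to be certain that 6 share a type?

In the worst case you draw 5 of each of the 5 types: 5 × 5 = 25.
One more forces 6 of some type, so 25 + 1 = 26.

26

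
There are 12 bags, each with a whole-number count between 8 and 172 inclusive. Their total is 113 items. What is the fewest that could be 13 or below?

10

If only k of them are at most 13, the other 12 − k are at least 14, so the total is at least (12 − k)·14 + k·8.
This is ≤ 113, so (12 − k)·14 + 8k ≤ 113, which gives k ≥ 10.
Exactly 10 works: 10 values at 8 and 2 at 14 total 108; raise one of the low values by 5 (still ≤ 13) to hit 113.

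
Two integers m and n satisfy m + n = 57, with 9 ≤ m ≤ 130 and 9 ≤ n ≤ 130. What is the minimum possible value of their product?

432

Since m + n is fixed, pushing one of them to its bound minimizes the product.
At the endpoint m = 9, n = 57 − 9 = 48, so mn = 9 × 48 = 432.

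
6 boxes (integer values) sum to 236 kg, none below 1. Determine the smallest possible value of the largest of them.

Some value must be at least ⌈236/6⌉ = 40, since 6 × 39 = 234 < 236.
Equality holds with 2 values of 40 and 4 values of 39.

40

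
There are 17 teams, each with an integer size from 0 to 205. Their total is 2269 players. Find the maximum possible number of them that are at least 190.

11

If k of the values are ≥ 190, the total is ≥ 190k + 0(17 − k).
Setting 190k + 0(17 − k) ≤ 2269 gives 190k ≤ 2269, so k ≤ 11.
k = 11 is achieved by 11 values at 190 and 6 at 0, total 2090; add 179 to one value (staying below 190) to reach 2269.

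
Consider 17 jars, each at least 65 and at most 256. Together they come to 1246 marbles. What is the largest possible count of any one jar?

206

To make one jar as large as possible, make the other 16 as small as possible.
The other 16 contribute at least 16 × 65 = 1040, leaving at most 1246 − 1040 = 206.
Since 206 ≤ 256, this is achievable: one at 206 and 16 at 65.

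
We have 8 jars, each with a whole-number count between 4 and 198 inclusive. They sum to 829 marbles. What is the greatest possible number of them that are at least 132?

6

With k values at 132 or above and the rest at least 4, the sum is at least 32 + 128k.
Since the sum is 829, we need 128k ≤ 797, i.e. k ≤ 6.
k = 6 is achieved by 6 values at 132 and 2 at 4, total 800; add 29 to one value (staying below 132) to reach 829.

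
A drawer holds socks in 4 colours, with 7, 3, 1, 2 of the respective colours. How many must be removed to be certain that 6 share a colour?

In the worst case you take as many as possible of each colour without reaching 6: 5 + 3 + 1 + 2 = 11.
The next one must give 6 of some colour, so 11 + 1 = 12.

12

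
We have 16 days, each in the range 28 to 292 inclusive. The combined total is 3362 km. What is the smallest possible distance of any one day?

28

Minimizing one value means maximizing the remaining 15.
The other 15 can take up 15 × 292 = 4380 ≥ 3362 − 28, so one day can sit at its floor of 28.
Achievable: one at 28 and the other 15 totalling 3334, which fits since 15 × 28 ≤ 3334 ≤ 15 × 292.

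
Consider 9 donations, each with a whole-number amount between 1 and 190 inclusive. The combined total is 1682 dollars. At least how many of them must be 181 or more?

7

Suppose at most 9 − j of them reach 181; then j values are ≤ 180 and the rest ≤ 190.
The total is then ≤ 180·j + 190·(9 − j) = 1710 − 10j. For this to be ≥ 1682 we need j ≤ 2, so at least 9 − 2 = 7 must reach 181.
Exactly 7 works: 7 values at 190 and 2 at 180 total 1690; lower one of the high values by 8 (still ≥ 181) to hit 1682.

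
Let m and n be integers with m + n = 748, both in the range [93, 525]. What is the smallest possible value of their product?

117075

mn = m(748 − m) is concave in m, so over [223, 525] it is minimized at an endpoint.
The extreme feasible split is m = 223, n = 525, giving mn = 117075.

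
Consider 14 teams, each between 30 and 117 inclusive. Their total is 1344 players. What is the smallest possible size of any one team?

To make one team as small as possible, make the other 13 as large as possible.
The other 13 can take up 13 × 117 = 1521 ≥ 1344 − 30, so one team can sit at its floor of 30.
Achievable: one at 30 and the other 13 totalling 1314, which fits since 13 × 30 ≤ 1314 ≤ 13 × 117.

30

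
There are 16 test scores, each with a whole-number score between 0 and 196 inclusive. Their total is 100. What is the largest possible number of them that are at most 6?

15

Suppose k of them are at most 6. Those contribute at most 6 each and the rest at most 196 each.
So the total is at most 6k + 196(16 − k) = 3136 − 190k. This must still be ≥ 100, so k ≤ 15.
k = 15 is achieved by 15 values at 6 and 1 at 196, total 286; lower one of the 196's by 186 (still > 6) to reach 100.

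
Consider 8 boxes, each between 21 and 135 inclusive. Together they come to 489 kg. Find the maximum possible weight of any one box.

Maximizing one value means minimizing the remaining 7.
The other 7 contribute at least 7 × 21 = 147, leaving at most 489 − 147 = 342.
But each box is capped at 135, so the maximum is 135.
Achievable: one at 135 and the other 7 totalling 354, which fits since 7 × 21 ≤ 354 ≤ 7 × 135.

135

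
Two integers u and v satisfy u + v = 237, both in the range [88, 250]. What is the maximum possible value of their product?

With u + v fixed, uv peaks when the two are closest together.
Taking u = 118 and v = 119 (both in [88, 250]) gives uv = 14042.

14042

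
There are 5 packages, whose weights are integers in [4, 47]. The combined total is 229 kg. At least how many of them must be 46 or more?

If only k of them are at least 46, the other 5 − k are at most 45, so the total is at most k·47 + (5 − k)·45.
This must reach 229, so k·47 + (5 − k)·45 ≥ 229, giving k ≥ 2.
Exactly 2 works: 2 values at 47 and 3 at 45 total 229.

2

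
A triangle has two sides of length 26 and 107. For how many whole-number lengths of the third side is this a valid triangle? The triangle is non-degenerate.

The triangle inequality gives |26 − 107| < c < 26 + 107, i.e. 81 < c < 133.
So c can be any integer from 82 to 132: 51 values.

51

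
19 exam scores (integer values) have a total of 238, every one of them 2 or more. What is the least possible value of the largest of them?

The average is 238/19 > 12, so not all 19 can be 12 or less; the largest is ≥ 13.
Achievable: 10 of them at 13 and 9 at 12 total 238.

13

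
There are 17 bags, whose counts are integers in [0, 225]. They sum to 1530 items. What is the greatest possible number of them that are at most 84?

Each value at 84 or below falls at least 225 − 84 = 141 short of the ceiling 225.
The ceiling total is 17 × 225 = 3825, and we need 1530, so at most ⌊(3825 − 1530)/141⌋ = 16 can be that low.
k = 16 is achieved by 16 values at 84 and 1 at 225, total 1569; lower one of the 225's by 39 (still > 84) to reach 1530.

16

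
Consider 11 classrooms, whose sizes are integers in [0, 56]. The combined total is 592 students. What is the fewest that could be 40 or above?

If only k of them are at least 40, the other 11 − k are at most 39, so the total is at most k·56 + (11 − k)·39.
This must reach 592, so k·56 + (11 − k)·39 ≥ 592, giving k ≥ 10.
Exactly 10 works: 10 values at 56 and 1 at 39 total 599; lower one of the high values by 7 (still ≥ 40) to hit 592.

10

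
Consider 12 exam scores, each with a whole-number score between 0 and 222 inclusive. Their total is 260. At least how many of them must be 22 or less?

If only k of them are at most 22, the other 12 − k are at least 23, so the total is at least (12 − k)·23 + k·0.
This is ≤ 260, so (12 − k)·23 + 0k ≤ 260, which gives k ≥ 1.
Exactly 1 works: 1 value at 0 and 11 at 23 total 253; raise one of the low values by 7 (still ≤ 22) to hit 260.

1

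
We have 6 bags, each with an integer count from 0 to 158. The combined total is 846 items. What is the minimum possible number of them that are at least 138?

2

If only k of them are at least 138, the other 6 − k are at most 137, so the total is at most k·158 + (6 − k)·137.
This must reach 846, so k·158 + (6 − k)·137 ≥ 846, giving k ≥ 2.
Exactly 2 works: 2 values at 158 and 4 at 137 total 864; lower one of the high values by 18 (still ≥ 138) to hit 846.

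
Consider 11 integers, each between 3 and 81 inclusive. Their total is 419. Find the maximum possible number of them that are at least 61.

Suppose k of them are at least 61. Those contribute at least 61 each and the other 11 − k at least 3 each.
So the total is at least 61k + 3(11 − k) = 33 + 58k. This must be ≤ 419, giving k ≤ 6.
k = 6 is achieved by 6 values at 61 and 5 at 3, total 381; add 38 to one value (staying below 61) to reach 419.

6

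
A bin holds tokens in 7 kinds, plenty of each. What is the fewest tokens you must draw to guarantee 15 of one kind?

99

In the worst case you draw 14 of each of the 7 kinds: 7 × 14 = 98.
One more forces 15 of some kind, so 98 + 1 = 99.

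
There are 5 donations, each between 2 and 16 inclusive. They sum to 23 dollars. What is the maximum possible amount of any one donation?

Maximizing one value means minimizing the remaining 4.
The other 4 contribute at least 4 × 2 = 8, leaving at most 23 − 8 = 15.
Since 15 ≤ 16, this is achievable: one at 15 and 4 at 2.

15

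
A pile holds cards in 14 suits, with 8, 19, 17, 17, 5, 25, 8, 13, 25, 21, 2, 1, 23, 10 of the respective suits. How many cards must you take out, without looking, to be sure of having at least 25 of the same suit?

In the worst case you take as many as possible of each suit without reaching 25: 8 + 19 + 17 + 17 + 5 + 24 + 8 + 13 + 24 + 21 + 2 + 1 + 23 + 10 = 192.
The next one must give 25 of some suit, so 192 + 1 = 193.

193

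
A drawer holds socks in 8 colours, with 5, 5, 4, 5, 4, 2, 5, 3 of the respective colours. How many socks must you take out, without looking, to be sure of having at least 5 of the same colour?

30

In the worst case you take as many as possible of each colour without reaching 5: 4 + 4 + 4 + 4 + 4 + 2 + 4 + 3 = 29.
The next one must give 5 of some colour, so 29 + 1 = 30.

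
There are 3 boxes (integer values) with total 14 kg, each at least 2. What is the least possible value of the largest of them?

5

The average is 14/3 > 4, so not all 3 can be 4 or less; the largest is ≥ 5.
Achievable: 2 of them at 5 and 1 at 4 total 14.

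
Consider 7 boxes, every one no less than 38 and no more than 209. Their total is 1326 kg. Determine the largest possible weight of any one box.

To make one box as large as possible, make the other 6 as small as possible.
The other 6 contribute at least 6 × 38 = 228, leaving at most 1326 − 228 = 1098.
But each box is capped at 209, so the maximum is 209.
Achievable: one at 209 and the other 6 totalling 1117, which fits since 6 × 38 ≤ 1117 ≤ 6 × 209.

209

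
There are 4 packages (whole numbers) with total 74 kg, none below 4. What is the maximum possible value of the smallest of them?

The average is 74/4 < 19, so some value is ≤ 18.
Equality holds with 2 values of 18 and 2 values of 19.

18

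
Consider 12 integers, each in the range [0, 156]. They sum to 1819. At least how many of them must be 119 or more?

11

Suppose at most 12 − j of them reach 119; then j values are ≤ 118 and the rest ≤ 156.
The total is then ≤ 118·j + 156·(12 − j) = 1872 − 38j. For this to be ≥ 1819 we need j ≤ 1, so at least 12 − 1 = 11 must reach 119.
Exactly 11 works: 11 values at 156 and 1 at 118 total 1834; lower one of the high values by 15 (still ≥ 119) to hit 1819.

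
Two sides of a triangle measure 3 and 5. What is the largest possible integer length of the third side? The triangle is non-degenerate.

The third side must be less than 3 + 5 = 8.
The largest integer below 8 is 7.

7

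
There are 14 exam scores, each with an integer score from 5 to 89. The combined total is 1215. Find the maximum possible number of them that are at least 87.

13

With k values at 87 or above and the rest at least 5, the sum is at least 70 + 82k.
Since the sum is 1215, we need 82k ≤ 1145, i.e. k ≤ 13.
k = 13 is achieved by 13 values at 87 and 1 at 5, total 1136; add 79 to one value (staying below 87) to reach 1215.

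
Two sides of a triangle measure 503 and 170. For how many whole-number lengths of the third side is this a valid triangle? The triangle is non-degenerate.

339

The triangle inequality gives |503 − 170| < c < 503 + 170, i.e. 333 < c < 673.
So c can be any integer from 334 to 672: 339 values.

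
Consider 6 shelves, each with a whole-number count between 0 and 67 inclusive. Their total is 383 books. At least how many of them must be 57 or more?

Suppose at most 6 − j of them reach 57; then j values are ≤ 56 and the rest ≤ 67.
The total is then ≤ 56·j + 67·(6 − j) = 402 − 11j. For this to be ≥ 383 we need j ≤ 1, so at least 6 − 1 = 5 must reach 57.
Exactly 5 works: 5 values at 67 and 1 at 56 total 391; lower one of the high values by 8 (still ≥ 57) to hit 383.

5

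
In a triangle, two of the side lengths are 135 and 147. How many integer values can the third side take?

269

The triangle inequality gives |135 − 147| < c < 135 + 147, i.e. 12 < c < 282.
So c can be any integer from 13 to 281: 269 values.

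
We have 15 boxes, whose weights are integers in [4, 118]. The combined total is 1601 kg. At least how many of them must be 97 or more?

8

If only k of them are at least 97, the other 15 − k are at most 96, so the total is at most k·118 + (15 − k)·96.
This must reach 1601, so k·118 + (15 − k)·96 ≥ 1601, giving k ≥ 8.
Exactly 8 works: 8 values at 118 and 7 at 96 total 1616; lower one of the high values by 15 (still ≥ 97) to hit 1601.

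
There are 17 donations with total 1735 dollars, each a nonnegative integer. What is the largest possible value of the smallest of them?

The average is 1735/17 < 103, so some value is ≤ 102.
Taking 16 copies of 102 and 1 copy of 103 gives exactly 1735, so 102 is attained.

102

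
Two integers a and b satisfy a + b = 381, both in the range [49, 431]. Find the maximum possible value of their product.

36290

ab = a(381 − a) is maximized when a is as near 381/2 as the bounds allow.
Taking a = 190 and b = 191 (both in [49, 431]) gives ab = 36290.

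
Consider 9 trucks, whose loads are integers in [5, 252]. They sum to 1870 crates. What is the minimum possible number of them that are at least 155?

5

Each value short of 155 is at most 154, costing at least 252 − 154 = 98 against the maximum total of 2268.
We can afford to lose at most 2268 − 1870 = 398, so at most ⌊398/98⌋ = 4 fall short, and at least 5 are ≥ 155.
Exactly 5 works: 5 values at 252 and 4 at 154 total 1876; lower one of the high values by 6 (still ≥ 155) to hit 1870.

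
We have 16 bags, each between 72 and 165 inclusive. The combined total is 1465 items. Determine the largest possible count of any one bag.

Maximizing one value means minimizing the remaining 15.
The other 15 contribute at least 15 × 72 = 1080, leaving at most 1465 − 1080 = 385.
But each bag is capped at 165, so the maximum is 165.
Achievable: one at 165 and the other 15 totalling 1300, which fits since 15 × 72 ≤ 1300 ≤ 15 × 165.

165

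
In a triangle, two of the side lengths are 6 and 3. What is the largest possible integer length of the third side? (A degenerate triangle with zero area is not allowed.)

8

The third side must be less than 6 + 3 = 9.
The largest integer below 9 is 8.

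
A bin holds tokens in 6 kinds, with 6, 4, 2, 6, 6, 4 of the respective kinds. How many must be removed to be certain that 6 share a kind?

26

In the worst case you take as many as possible of each kind without reaching 6: 5 + 4 + 2 + 5 + 5 + 4 = 25.
The next one must give 6 of some kind, so 25 + 1 = 26.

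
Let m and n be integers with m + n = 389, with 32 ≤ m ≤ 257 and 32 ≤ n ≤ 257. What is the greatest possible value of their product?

With m + n fixed, mn peaks when the two are closest together.
Taking m = 194 and n = 195 (both in [32, 257]) gives mn = 37830.

37830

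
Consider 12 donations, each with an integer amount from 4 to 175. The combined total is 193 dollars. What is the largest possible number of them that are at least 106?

If k of the values are ≥ 106, the total is ≥ 106k + 4(12 − k).
Setting 106k + 4(12 − k) ≤ 193 gives 102k ≤ 145, so k ≤ 1.
k = 1 is achieved by 1 value at 106 and 11 at 4, total 150; add 43 to one value (staying below 106) to reach 193.

1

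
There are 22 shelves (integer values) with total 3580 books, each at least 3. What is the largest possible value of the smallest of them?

The 22 values sum to 3580, so their minimum is at most ⌊3580/22⌋ = 162.
Equality holds with 6 values of 162 and 16 values of 163.

162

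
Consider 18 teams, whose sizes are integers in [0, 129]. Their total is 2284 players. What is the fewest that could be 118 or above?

15

If only k of them are at least 118, the other 18 − k are at most 117, so the total is at most k·129 + (18 − k)·117.
This must reach 2284, so k·129 + (18 − k)·117 ≥ 2284, giving k ≥ 15.
Exactly 15 works: 15 values at 129 and 3 at 117 total 2286; lower one of the high values by 2 (still ≥ 118) to hit 2284.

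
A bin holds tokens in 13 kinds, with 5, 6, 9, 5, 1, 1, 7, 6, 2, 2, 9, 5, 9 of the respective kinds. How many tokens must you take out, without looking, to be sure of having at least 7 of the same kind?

In the worst case you take as many as possible of each kind without reaching 7: 5 + 6 + 6 + 5 + 1 + 1 + 6 + 6 + 2 + 2 + 6 + 5 + 6 = 57.
The next one must give 7 of some kind, so 57 + 1 = 58.

58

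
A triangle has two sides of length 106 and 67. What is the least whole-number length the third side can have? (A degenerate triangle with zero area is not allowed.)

40

The third side must exceed |106 − 67| = 39.
The smallest integer above 39 is 40.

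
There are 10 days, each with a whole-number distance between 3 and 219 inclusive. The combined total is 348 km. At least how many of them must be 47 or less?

3

If only k of them are at most 47, the other 10 − k are at least 48, so the total is at least (10 − k)·48 + k·3.
This is ≤ 348, so (10 − k)·48 + 3k ≤ 348, which gives k ≥ 3.
Exactly 3 works: 3 values at 3 and 7 at 48 total 345; raise one of the low values by 3 (still ≤ 47) to hit 348.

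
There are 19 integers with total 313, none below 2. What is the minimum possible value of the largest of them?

17

The average is 313/19 > 16, so not all 19 can be 16 or less; the largest is ≥ 17.
Taking 10 copies of 16 and 9 copies of 17 gives exactly 313, so 17 is attained.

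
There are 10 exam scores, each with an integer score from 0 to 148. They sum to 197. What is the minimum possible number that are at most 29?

4

Let j be the number exceeding 29. Then the total is ≥ 30·j + 0·(10 − j) = 0 + 30j.
So 30j ≤ 197 and j ≤ 6; hence at least 10 − 6 = 4 are ≤ 29.
Exactly 4 works: 4 values at 0 and 6 at 30 total 180; raise one of the low values by 17 (still ≤ 29) to hit 197.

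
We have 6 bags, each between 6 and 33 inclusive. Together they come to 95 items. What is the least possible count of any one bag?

6

Minimizing one value means maximizing the remaining 5.
The other 5 can take up 5 × 33 = 165 ≥ 95 − 6, so one bag can sit at its floor of 6.
Achievable: one at 6 and the other 5 totalling 89, which fits since 5 × 6 ≤ 89 ≤ 5 × 33.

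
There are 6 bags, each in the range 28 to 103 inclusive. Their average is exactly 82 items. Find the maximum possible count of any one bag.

Maximizing one value means minimizing the remaining 5.
The total is 6 × 82 = 492.
The other 5 contribute at least 5 × 28 = 140, leaving at most 492 − 140 = 352.
But each bag is capped at 103, so the maximum is 103.
Achievable: one at 103 and the other 5 totalling 389, which fits since 5 × 28 ≤ 389 ≤ 5 × 103.

103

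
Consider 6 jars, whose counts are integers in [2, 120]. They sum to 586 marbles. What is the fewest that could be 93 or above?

If only k of them are at least 93, the other 6 − k are at most 92, so the total is at most k·120 + (6 − k)·92.
This must reach 586, so k·120 + (6 − k)·92 ≥ 586, giving k ≥ 2.
Exactly 2 works: 2 values at 120 and 4 at 92 total 608; lower one of the high values by 22 (still ≥ 93) to hit 586.

2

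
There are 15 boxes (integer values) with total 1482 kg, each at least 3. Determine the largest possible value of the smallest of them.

If every one of the 15 were at least 99, the total would be at least 15 × 99 = 1485 > 1482.
Equality holds with 3 values of 98 and 12 values of 99.

98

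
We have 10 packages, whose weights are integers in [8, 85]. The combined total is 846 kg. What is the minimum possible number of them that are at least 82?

9

Suppose at most 10 − j of them reach 82; then j values are ≤ 81 and the rest ≤ 85.
The total is then ≤ 81·j + 85·(10 − j) = 850 − 4j. For this to be ≥ 846 we need j ≤ 1, so at least 10 − 1 = 9 must reach 82.
Exactly 9 works: 9 values at 85 and 1 at 81 total 846.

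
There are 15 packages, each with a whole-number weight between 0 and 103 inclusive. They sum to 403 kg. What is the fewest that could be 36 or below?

5

Each value above 36 is at least 37, contributing at least 37 − 0 = 37 above the floor 0.
The sum exceeds the floor total 0 by 403, so at most ⌊403/37⌋ = 10 exceed 36, and at least 5 are ≤ 36.
Exactly 5 works: 5 values at 0 and 10 at 37 total 370; raise one of the low values by 33 (still ≤ 36) to hit 403.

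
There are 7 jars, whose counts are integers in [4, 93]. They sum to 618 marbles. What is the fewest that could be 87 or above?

Suppose at most 7 − j of them reach 87; then j values are ≤ 86 and the rest ≤ 93.
The total is then ≤ 86·j + 93·(7 − j) = 651 − 7j. For this to be ≥ 618 we need j ≤ 4, so at least 7 − 4 = 3 must reach 87.
Exactly 3 works: 3 values at 93 and 4 at 86 total 623; lower one of the high values by 5 (still ≥ 87) to hit 618.

3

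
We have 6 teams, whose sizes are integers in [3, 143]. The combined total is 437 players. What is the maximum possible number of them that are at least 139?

With k values at 139 or above and the rest at least 3, the sum is at least 18 + 136k.
Since the sum is 437, we need 136k ≤ 419, i.e. k ≤ 3.
k = 3 is achieved by 3 values at 139 and 3 at 3, total 426; add 11 to one value (staying below 139) to reach 437.

3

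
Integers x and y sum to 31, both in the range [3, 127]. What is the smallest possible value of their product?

84

Since x + y is fixed, pushing one of them to its bound minimizes the product.
At the endpoint x = 3, y = 31 − 3 = 28, so xy = 3 × 28 = 84.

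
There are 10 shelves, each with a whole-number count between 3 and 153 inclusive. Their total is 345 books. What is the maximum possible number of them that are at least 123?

With k values at 123 or above and the rest at least 3, the sum is at least 30 + 120k.
Since the sum is 345, we need 120k ≤ 315, i.e. k ≤ 2.
k = 2 is achieved by 2 values at 123 and 8 at 3, total 270; add 75 to one value (staying below 123) to reach 345.

2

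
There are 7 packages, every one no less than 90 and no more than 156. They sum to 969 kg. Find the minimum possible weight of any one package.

90

Minimizing one value means maximizing the remaining 6.
The other 6 can take up 6 × 156 = 936 ≥ 969 − 90, so one package can sit at its floor of 90.
Achievable: one at 90 and the other 6 totalling 879, which fits since 6 × 90 ≤ 879 ≤ 6 × 156.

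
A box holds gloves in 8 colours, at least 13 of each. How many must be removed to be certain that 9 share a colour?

You could draw 8 of every colour without reaching 9 of any — 64 in all.
One more forces 9 of some colour, so 64 + 1 = 65.

65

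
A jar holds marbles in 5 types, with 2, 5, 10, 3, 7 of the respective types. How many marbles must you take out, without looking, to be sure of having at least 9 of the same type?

26

In the worst case you take as many as possible of each type without reaching 9: 2 + 5 + 8 + 3 + 7 = 25.
The next one must give 9 of some type, so 25 + 1 = 26.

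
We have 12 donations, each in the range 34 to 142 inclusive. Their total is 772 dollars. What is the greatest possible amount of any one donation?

Maximizing one value means minimizing the remaining 11.
The other 11 contribute at least 11 × 34 = 374, leaving at most 772 − 374 = 398.
But each donation is capped at 142, so the maximum is 142.
Achievable: one at 142 and the other 11 totalling 630, which fits since 11 × 34 ≤ 630 ≤ 11 × 142.

142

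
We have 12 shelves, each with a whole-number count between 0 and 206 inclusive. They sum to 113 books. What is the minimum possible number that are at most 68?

If only k of them are at most 68, the other 12 − k are at least 69, so the total is at least (12 − k)·69 + k·0.
This is ≤ 113, so (12 − k)·69 + 0k ≤ 113, which gives k ≥ 11.
Exactly 11 works: 11 values at 0 and 1 at 69 total 69; raise one of the low values by 44 (still ≤ 68) to hit 113.

11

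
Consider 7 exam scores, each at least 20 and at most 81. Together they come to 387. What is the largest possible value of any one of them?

81

Maximizing one value means minimizing the remaining 6.
The other 6 contribute at least 6 × 20 = 120, leaving at most 387 − 120 = 267.
But each score is capped at 81, so the maximum is 81.
Achievable: one at 81 and the other 6 totalling 306, which fits since 6 × 20 ≤ 306 ≤ 6 × 81.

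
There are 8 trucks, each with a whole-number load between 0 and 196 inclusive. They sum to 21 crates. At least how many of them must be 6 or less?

Let j be the number exceeding 6. Then the total is ≥ 7·j + 0·(8 − j) = 0 + 7j.
So 7j ≤ 21 and j ≤ 3; hence at least 8 − 3 = 5 are ≤ 6.
Exactly 5 works: 5 values at 0 and 3 at 7 total 21.

5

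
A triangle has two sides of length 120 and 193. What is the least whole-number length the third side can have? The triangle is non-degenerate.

74

The third side must exceed |120 − 193| = 73.
The smallest integer above 73 is 74.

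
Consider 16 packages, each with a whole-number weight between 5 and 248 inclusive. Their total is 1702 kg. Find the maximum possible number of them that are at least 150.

11

Suppose k of them are at least 150. Those contribute at least 150 each and the other 16 − k at least 5 each.
So the total is at least 150k + 5(16 − k) = 80 + 145k. This must be ≤ 1702, giving k ≤ 11.
k = 11 is achieved by 11 values at 150 and 5 at 5, total 1675; add 27 to one value (staying below 150) to reach 1702.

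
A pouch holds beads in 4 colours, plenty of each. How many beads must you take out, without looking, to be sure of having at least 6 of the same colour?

21

You could draw 5 of every colour without reaching 6 of any — 20 in all.
One more forces 6 of some colour, so 20 + 1 = 21.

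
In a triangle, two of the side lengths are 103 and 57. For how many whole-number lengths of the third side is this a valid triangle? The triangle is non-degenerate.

The triangle inequality gives |103 − 57| < c < 103 + 57, i.e. 46 < c < 160.
So c can be any integer from 47 to 159: 113 values.

113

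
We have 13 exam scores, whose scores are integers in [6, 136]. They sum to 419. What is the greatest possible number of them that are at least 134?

2

With k values at 134 or above and the rest at least 6, the sum is at least 78 + 128k.
Since the sum is 419, we need 128k ≤ 341, i.e. k ≤ 2.
k = 2 is achieved by 2 values at 134 and 11 at 6, total 334; add 85 to one value (staying below 134) to reach 419.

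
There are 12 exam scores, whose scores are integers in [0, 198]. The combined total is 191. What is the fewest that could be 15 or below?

Let j be the number exceeding 15. Then the total is ≥ 16·j + 0·(12 − j) = 0 + 16j.
So 16j ≤ 191 and j ≤ 11; hence at least 12 − 11 = 1 are ≤ 15.
Exactly 1 works: 1 value at 0 and 11 at 16 total 176; raise one of the low values by 15 (still ≤ 15) to hit 191.

1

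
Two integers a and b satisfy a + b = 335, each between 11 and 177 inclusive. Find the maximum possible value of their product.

28056

ab = a(335 − a) is maximized when a is as near 335/2 as the bounds allow.
Taking a = 167 and b = 168 (both in [11, 177]) gives ab = 28056.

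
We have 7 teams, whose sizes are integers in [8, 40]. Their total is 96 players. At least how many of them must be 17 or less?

Let j be the number exceeding 17. Then the total is ≥ 18·j + 8·(7 − j) = 56 + 10j.
So 10j ≤ 40 and j ≤ 4; hence at least 7 − 4 = 3 are ≤ 17.
Exactly 3 works: 3 values at 8 and 4 at 18 total 96.

3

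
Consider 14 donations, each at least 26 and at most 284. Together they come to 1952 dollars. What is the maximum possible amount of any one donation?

284

Maximizing one value means minimizing the remaining 13.
The other 13 contribute at least 13 × 26 = 338, leaving at most 1952 − 338 = 1614.
But each donation is capped at 284, so the maximum is 284.
Achievable: one at 284 and the other 13 totalling 1668, which fits since 13 × 26 ≤ 1668 ≤ 13 × 284.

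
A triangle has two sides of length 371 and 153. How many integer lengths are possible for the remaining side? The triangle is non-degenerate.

305

The triangle inequality gives |371 − 153| < c < 371 + 153, i.e. 218 < c < 524.
So c can be any integer from 219 to 523: 305 values.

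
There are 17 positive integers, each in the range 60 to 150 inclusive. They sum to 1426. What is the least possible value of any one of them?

Minimizing one value means maximizing the remaining 16.
The other 16 can take up 16 × 150 = 2400 ≥ 1426 − 60, so one integer can sit at its floor of 60.
Achievable: one at 60 and the other 16 totalling 1366, which fits since 16 × 60 ≤ 1366 ≤ 16 × 150.

60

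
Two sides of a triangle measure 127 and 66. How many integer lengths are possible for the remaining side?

The triangle inequality gives |127 − 66| < c < 127 + 66, i.e. 61 < c < 193.
So c can be any integer from 62 to 192: 131 values.

131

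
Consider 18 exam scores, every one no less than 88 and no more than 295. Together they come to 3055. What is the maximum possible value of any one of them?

Maximizing one value means minimizing the remaining 17.
The other 17 contribute at least 17 × 88 = 1496, leaving at most 3055 − 1496 = 1559.
But each score is capped at 295, so the maximum is 295.
Achievable: one at 295 and the other 17 totalling 2760, which fits since 17 × 88 ≤ 2760 ≤ 17 × 295.

295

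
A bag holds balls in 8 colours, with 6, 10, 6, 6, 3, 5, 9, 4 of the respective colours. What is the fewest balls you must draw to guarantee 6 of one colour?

In the worst case you take as many as possible of each colour without reaching 6: 5 + 5 + 5 + 5 + 3 + 5 + 5 + 4 = 37.
The next one must give 6 of some colour, so 37 + 1 = 38.

38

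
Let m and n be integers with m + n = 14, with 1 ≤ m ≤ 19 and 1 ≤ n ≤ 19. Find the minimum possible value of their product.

Since m + n is fixed, pushing one of them to its bound minimizes the product.
At the endpoint m = 1, n = 14 − 1 = 13, so mn = 1 × 13 = 13.

13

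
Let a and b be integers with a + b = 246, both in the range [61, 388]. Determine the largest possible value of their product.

For a fixed sum, the product ab is largest when a and b are as close as possible.
Taking a = 123 and b = 123 (both in [61, 388]) gives ab = 15129.

15129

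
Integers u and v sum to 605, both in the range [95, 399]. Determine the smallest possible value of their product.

uv = u(605 − u) is concave in u, so over [206, 399] it is minimized at an endpoint.
The extreme feasible split is u = 206, v = 399, giving uv = 82194.

82194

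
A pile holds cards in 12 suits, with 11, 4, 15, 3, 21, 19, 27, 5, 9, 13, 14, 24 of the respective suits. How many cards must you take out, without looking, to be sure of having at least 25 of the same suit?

163

In the worst case you take as many as possible of each suit without reaching 25: 11 + 4 + 15 + 3 + 21 + 19 + 24 + 5 + 9 + 13 + 14 + 24 = 162.
The next one must give 25 of some suit, so 162 + 1 = 163.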